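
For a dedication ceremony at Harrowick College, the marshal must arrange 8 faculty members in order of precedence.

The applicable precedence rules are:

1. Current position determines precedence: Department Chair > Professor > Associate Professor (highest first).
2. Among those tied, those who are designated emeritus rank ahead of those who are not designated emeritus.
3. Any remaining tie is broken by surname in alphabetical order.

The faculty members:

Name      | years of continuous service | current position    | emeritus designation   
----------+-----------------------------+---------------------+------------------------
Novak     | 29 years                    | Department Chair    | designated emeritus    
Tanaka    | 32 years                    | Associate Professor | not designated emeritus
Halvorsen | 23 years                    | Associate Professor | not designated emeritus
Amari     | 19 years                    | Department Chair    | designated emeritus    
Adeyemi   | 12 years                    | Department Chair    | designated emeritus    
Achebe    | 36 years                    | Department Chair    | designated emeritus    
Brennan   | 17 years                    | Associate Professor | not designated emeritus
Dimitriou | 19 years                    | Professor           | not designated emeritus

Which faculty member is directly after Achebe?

By current position: Achebe, Adeyemi, Amari and Novak (Department Chair); then Dimitriou (Professor); then Brennan, Halvorsen and Tanaka (Associate Professor).
Achebe, Adeyemi, Amari and Novak are each designated emeritus, so the next rule applies.
Among Achebe, Adeyemi, Amari and Novak, alphabetically by surname: Achebe before Adeyemi before Amari before Novak.
Brennan, Halvorsen and Tanaka are each not designated emeritus, so the next rule applies.
Among Brennan, Halvorsen and Tanaka, alphabetically by surname: Brennan before Halvorsen before Tanaka.
Order: Achebe, Adeyemi, Amari, Novak, Dimitriou, Brennan, Halvorsen, Tanaka.

Adeyemi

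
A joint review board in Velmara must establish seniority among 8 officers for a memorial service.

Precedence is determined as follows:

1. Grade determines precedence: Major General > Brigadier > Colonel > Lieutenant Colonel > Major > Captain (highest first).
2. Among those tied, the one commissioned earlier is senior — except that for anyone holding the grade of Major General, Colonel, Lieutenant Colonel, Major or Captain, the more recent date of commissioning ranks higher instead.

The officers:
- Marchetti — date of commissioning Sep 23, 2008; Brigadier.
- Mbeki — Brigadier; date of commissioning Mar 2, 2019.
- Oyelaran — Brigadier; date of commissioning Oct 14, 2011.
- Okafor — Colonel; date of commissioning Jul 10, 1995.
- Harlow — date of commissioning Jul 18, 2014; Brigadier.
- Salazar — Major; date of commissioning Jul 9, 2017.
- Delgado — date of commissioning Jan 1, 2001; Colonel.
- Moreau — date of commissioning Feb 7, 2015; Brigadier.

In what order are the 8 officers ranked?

By grade: Marchetti, Oyelaran, Harlow, Moreau and Mbeki (Brigadier); then Delgado and Okafor (Colonel); then Salazar (Major).
Among Marchetti, Oyelaran, Harlow, Moreau and Mbeki, by date of commissioning (earlier first): Marchetti (Sep 23, 2008) before Oyelaran (Oct 14, 2011) before Harlow (Jul 18, 2014) before Moreau (Feb 7, 2015) before Mbeki (Mar 2, 2019).
Among Delgado and Okafor, by date of commissioning (later first) (reversed rule for this group): Delgado (Jan 1, 2001) before Okafor (Jul 10, 1995).
Full order: Marchetti, Oyelaran, Harlow, Moreau, Mbeki, Delgado, Okafor, Salazar.

Marchetti, Oyelaran, Harlow, Moreau, Mbeki, Delgado, Okafor, Salazar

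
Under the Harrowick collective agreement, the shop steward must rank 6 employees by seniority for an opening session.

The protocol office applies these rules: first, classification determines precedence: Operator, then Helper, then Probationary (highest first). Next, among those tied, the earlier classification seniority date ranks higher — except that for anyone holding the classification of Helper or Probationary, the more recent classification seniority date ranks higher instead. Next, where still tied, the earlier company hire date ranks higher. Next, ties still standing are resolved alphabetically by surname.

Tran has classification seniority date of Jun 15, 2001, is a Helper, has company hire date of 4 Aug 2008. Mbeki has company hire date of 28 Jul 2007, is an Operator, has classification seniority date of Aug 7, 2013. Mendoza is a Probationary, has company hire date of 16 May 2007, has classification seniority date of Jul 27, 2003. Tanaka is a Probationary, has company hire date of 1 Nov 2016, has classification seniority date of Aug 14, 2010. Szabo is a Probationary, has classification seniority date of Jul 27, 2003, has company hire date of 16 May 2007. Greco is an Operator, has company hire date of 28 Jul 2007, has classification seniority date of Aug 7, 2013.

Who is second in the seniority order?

By classification: Greco and Mbeki (Operator); then Tran (Helper); then Tanaka, Mendoza and Szabo (Probationary).
Greco and Mbeki both have classification seniority date Aug 7, 2013, so the next rule applies.
Greco and Mbeki both have company hire date 28 Jul 2007, so the next rule applies.
Among Greco and Mbeki, alphabetically by surname: Greco before Mbeki.
Among Tanaka, Mendoza and Szabo, by classification seniority date (later first) (reversed rule for this group): Tanaka (Aug 14, 2010) before Mendoza and Szabo (Jul 27, 2003).
Mendoza and Szabo both have company hire date 16 May 2007, so the next rule applies.
Among Mendoza and Szabo, alphabetically by surname: Mendoza before Szabo.
Order: Greco, Mbeki, Tran, Tanaka, Mendoza, Szabo.

Mbeki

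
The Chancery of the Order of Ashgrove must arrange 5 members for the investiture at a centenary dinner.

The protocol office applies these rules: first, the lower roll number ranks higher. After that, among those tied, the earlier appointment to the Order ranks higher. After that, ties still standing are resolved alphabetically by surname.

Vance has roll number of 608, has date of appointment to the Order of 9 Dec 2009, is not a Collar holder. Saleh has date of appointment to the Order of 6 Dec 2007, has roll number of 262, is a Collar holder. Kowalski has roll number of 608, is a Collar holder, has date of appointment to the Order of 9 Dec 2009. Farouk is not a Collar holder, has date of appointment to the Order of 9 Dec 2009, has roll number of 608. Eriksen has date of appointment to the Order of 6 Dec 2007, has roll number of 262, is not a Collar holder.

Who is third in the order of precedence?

Farouk

By roll number (lower first): Eriksen and Saleh (both 262); then Farouk, Kowalski and Vance (each 608).
Eriksen and Saleh both have date of appointment to the Order 6 Dec 2007, so the next rule applies.
Among Eriksen and Saleh, alphabetically by surname: Eriksen before Saleh.
Farouk, Kowalski and Vance all have date of appointment to the Order 9 Dec 2009, so the next rule applies.
Among Farouk, Kowalski and Vance, alphabetically by surname: Farouk before Kowalski before Vance.
Order: Eriksen, Saleh, Farouk, Kowalski, Vance.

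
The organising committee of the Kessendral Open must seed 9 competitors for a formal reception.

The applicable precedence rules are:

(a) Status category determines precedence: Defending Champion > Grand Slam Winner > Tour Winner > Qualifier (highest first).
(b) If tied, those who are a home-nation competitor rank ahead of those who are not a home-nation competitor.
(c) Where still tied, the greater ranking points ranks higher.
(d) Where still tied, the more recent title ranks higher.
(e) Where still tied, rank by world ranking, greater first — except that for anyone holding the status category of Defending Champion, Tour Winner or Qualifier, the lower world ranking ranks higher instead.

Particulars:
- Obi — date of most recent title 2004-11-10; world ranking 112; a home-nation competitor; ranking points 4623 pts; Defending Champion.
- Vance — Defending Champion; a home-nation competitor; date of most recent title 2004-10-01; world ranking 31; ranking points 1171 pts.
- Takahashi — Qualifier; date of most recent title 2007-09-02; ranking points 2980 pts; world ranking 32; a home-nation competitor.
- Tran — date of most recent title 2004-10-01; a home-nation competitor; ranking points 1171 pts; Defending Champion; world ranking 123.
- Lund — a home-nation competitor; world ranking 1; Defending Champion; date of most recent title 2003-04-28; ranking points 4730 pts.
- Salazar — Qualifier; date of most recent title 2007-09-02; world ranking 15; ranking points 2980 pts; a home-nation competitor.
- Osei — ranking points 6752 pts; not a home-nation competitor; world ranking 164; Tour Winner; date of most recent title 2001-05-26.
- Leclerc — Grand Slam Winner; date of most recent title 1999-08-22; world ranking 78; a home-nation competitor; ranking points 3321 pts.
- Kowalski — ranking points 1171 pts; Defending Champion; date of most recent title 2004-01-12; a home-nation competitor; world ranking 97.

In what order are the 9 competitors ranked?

Lund, Obi, Vance, Tran, Kowalski, Leclerc, Osei, Salazar, Takahashi

By status category: Lund, Obi, Vance, Tran and Kowalski (Defending Champion); then Leclerc (Grand Slam Winner); then Osei (Tour Winner); then Salazar and Takahashi (Qualifier).
Lund, Obi, Vance, Tran and Kowalski are each a home-nation competitor, so the next rule applies.
Among Lund, Obi, Vance, Tran and Kowalski, by ranking points (higher first): Lund (4730 pts) before Obi (4623 pts) before Vance, Tran and Kowalski (1171 pts).
Among Vance, Tran and Kowalski, by date of most recent title (later first): Vance and Tran (2004-10-01) before Kowalski (2004-01-12).
Among Vance and Tran, by world ranking (lower first) (reversed rule for this group): Vance (31) before Tran (123).
Salazar and Takahashi are each a home-nation competitor, so the next rule applies.
Salazar and Takahashi both have ranking points 2980 pts, so the next rule applies.
Salazar and Takahashi both have date of most recent title 2007-09-02, so the next rule applies.
Among Salazar and Takahashi, by world ranking (lower first) (reversed rule for this group): Salazar (15) before Takahashi (32).
Full order: Lund, Obi, Vance, Tran, Kowalski, Leclerc, Osei, Salazar, Takahashi.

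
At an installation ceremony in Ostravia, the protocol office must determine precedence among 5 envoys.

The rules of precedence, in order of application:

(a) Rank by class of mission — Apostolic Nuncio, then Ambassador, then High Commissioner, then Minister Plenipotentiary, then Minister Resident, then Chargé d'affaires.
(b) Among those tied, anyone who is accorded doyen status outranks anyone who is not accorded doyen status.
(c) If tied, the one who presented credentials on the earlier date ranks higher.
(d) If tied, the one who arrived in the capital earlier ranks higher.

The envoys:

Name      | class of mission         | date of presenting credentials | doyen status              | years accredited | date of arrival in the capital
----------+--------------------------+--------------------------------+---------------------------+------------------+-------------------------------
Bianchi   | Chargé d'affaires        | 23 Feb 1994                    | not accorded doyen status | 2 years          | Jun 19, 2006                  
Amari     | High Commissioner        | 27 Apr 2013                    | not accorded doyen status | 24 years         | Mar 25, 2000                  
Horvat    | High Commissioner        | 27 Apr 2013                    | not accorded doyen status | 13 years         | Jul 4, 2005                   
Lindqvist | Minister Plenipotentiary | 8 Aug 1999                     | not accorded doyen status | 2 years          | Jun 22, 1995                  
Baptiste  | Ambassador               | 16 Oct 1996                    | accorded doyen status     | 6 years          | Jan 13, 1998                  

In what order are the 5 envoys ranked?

By class of mission: Baptiste (Ambassador); then Amari and Horvat (High Commissioner); then Lindqvist (Minister Plenipotentiary); then Bianchi (Chargé d'affaires).
Amari and Horvat are each not accorded doyen status, so the next rule applies.
Amari and Horvat both have date of presenting credentials 27 Apr 2013, so the next rule applies.
Among Amari and Horvat, by date of arrival in the capital (earlier first): Amari (Mar 25, 2000) before Horvat (Jul 4, 2005).
Full order: Baptiste, Amari, Horvat, Lindqvist, Bianchi.

Baptiste, Amari, Horvat, Lindqvist, Bianchi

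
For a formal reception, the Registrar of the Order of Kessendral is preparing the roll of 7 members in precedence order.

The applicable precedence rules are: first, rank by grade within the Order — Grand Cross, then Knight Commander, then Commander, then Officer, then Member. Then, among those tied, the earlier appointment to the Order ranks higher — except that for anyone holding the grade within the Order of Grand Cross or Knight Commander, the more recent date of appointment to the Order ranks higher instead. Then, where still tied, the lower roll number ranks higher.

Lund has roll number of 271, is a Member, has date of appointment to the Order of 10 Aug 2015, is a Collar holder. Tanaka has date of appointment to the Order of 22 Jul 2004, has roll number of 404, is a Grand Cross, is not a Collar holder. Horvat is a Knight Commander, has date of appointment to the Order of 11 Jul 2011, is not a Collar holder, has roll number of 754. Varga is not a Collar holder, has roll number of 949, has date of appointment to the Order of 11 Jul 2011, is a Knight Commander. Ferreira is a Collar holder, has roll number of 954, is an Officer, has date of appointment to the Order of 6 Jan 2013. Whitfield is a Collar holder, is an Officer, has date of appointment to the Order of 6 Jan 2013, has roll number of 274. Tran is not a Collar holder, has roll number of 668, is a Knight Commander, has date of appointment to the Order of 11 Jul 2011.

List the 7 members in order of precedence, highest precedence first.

Tanaka, Tran, Horvat, Varga, Whitfield, Ferreira, Lund

By grade within the Order: Tanaka (Grand Cross); then Tran, Horvat and Varga (Knight Commander); then Whitfield and Ferreira (Officer); then Lund (Member).
Tran, Horvat and Varga all have date of appointment to the Order 11 Jul 2011, so the next rule applies.
Among Tran, Horvat and Varga, by roll number (lower first): Tran (668) before Horvat (754) before Varga (949).
Whitfield and Ferreira both have date of appointment to the Order 6 Jan 2013, so the next rule applies.
Among Whitfield and Ferreira, by roll number (lower first): Whitfield (274) before Ferreira (954).
Full order: Tanaka, Tran, Horvat, Varga, Whitfield, Ferreira, Lund.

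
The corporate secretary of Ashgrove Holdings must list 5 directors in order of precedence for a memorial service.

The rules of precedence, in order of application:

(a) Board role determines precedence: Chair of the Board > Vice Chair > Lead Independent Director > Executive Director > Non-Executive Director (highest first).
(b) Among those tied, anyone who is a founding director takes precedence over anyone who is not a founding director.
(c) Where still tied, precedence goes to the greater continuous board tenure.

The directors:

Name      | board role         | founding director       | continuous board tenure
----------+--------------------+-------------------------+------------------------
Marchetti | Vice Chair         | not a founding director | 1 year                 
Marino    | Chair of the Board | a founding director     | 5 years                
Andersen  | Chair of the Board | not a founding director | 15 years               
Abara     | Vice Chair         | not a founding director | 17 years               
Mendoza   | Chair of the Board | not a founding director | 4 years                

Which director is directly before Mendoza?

By board role: Marino, Andersen and Mendoza (Chair of the Board); then Abara and Marchetti (Vice Chair).
Among Marino, Andersen and Mendoza, a founding director before not a founding director: Marino (a founding director) before Andersen and Mendoza (not a founding director).
Among Andersen and Mendoza, by continuous board tenure (higher first): Andersen (15 years) before Mendoza (4 years).
Abara and Marchetti are each not a founding director, so the next rule applies.
Among Abara and Marchetti, by continuous board tenure (higher first): Abara (17 years) before Marchetti (1 year).
Order: Marino, Andersen, Mendoza, Abara, Marchetti.

Andersen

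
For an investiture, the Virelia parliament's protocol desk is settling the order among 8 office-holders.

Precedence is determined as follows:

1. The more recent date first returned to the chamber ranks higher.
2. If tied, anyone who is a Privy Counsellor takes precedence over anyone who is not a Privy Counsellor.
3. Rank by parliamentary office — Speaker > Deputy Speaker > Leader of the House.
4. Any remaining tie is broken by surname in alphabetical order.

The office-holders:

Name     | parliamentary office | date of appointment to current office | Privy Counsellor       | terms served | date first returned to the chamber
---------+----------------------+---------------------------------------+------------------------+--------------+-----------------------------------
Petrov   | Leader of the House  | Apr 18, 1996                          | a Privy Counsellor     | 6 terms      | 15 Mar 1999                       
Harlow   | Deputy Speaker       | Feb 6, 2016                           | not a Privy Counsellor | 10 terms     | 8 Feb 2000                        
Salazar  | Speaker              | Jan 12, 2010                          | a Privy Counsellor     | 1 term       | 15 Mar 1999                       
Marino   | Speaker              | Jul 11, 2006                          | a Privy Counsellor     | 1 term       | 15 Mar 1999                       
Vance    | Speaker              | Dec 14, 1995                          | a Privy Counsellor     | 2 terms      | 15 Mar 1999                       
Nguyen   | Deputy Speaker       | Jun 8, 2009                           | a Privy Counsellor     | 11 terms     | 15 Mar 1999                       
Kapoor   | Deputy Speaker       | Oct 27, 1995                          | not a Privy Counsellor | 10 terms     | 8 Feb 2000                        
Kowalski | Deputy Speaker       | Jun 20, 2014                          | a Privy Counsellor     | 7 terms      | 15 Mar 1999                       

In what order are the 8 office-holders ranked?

Harlow, Kapoor, Marino, Salazar, Vance, Kowalski, Nguyen, Petrov

By date first returned to the chamber (later first): Harlow and Kapoor (both 8 Feb 2000); then Marino, Salazar, Vance, Kowalski, Nguyen and Petrov (each 15 Mar 1999).
Harlow and Kapoor are each not a Privy Counsellor, so the next rule applies.
Harlow and Kapoor are each Deputy Speaker, so the next rule applies.
Among Harlow and Kapoor, alphabetically by surname: Harlow before Kapoor.
Marino, Salazar, Vance, Kowalski, Nguyen and Petrov are each a Privy Counsellor, so the next rule applies.
Among Marino, Salazar, Vance, Kowalski, Nguyen and Petrov, by parliamentary office: Marino, Salazar and Vance (Speaker) before Kowalski and Nguyen (Deputy Speaker) before Petrov (Leader of the House).
Among Marino, Salazar and Vance, alphabetically by surname: Marino before Salazar before Vance.
Among Kowalski and Nguyen, alphabetically by surname: Kowalski before Nguyen.
Full order: Harlow, Kapoor, Marino, Salazar, Vance, Kowalski, Nguyen, Petrov.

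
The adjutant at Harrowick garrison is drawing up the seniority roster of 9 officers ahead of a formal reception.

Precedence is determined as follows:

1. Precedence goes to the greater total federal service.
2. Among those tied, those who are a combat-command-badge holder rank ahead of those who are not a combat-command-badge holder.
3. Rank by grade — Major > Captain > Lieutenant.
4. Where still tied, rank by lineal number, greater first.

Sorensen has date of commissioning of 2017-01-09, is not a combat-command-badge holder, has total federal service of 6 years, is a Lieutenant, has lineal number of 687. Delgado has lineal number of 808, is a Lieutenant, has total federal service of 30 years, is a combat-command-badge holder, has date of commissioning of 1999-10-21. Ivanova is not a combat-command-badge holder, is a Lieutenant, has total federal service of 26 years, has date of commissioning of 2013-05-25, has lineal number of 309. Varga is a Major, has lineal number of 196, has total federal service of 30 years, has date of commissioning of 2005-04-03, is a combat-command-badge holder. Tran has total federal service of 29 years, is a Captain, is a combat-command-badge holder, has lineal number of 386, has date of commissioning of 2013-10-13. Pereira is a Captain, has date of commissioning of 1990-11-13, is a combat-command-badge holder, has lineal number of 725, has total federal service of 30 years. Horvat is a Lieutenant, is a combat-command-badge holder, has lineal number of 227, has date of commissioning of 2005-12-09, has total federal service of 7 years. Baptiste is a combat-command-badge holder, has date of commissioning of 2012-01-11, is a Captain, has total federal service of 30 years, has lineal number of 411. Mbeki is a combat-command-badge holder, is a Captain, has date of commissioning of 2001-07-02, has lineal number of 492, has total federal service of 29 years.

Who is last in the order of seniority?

Sorensen

By total federal service (higher first): Varga, Pereira, Baptiste and Delgado (each 30 years); then Mbeki and Tran (both 29 years); then Ivanova (26 years); then Horvat (7 years); then Sorensen (6 years).
Varga, Pereira, Baptiste and Delgado are each a combat-command-badge holder, so the next rule applies.
Among Varga, Pereira, Baptiste and Delgado, by grade: Varga (Major) before Pereira and Baptiste (Captain) before Delgado (Lieutenant).
Among Pereira and Baptiste, by lineal number (higher first): Pereira (725) before Baptiste (411).
Mbeki and Tran are each a combat-command-badge holder, so the next rule applies.
Mbeki and Tran are each Captain, so the next rule applies.
Among Mbeki and Tran, by lineal number (higher first): Mbeki (492) before Tran (386).
Order: Varga, Pereira, Baptiste, Delgado, Mbeki, Tran, Ivanova, Horvat, Sorensen.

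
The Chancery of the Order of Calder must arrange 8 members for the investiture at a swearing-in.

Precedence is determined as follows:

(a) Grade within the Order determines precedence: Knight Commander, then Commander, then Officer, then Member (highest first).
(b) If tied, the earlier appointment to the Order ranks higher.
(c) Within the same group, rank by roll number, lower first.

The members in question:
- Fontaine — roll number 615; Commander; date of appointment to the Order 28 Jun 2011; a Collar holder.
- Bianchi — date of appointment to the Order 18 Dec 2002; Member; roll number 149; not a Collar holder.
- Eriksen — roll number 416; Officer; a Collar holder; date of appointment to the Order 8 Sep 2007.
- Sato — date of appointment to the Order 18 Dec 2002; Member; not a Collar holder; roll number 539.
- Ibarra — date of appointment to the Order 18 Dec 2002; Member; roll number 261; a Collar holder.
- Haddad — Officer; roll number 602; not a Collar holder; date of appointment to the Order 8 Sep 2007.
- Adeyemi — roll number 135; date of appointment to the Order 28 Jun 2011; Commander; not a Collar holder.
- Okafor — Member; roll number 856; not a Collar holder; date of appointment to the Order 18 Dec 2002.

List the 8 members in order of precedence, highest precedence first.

By grade within the Order: Adeyemi and Fontaine (Commander); then Eriksen and Haddad (Officer); then Bianchi, Ibarra, Sato and Okafor (Member).
Adeyemi and Fontaine both have date of appointment to the Order 28 Jun 2011, so the next rule applies.
Among Adeyemi and Fontaine, by roll number (lower first): Adeyemi (135) before Fontaine (615).
Eriksen and Haddad both have date of appointment to the Order 8 Sep 2007, so the next rule applies.
Among Eriksen and Haddad, by roll number (lower first): Eriksen (416) before Haddad (602).
Bianchi, Ibarra, Sato and Okafor all have date of appointment to the Order 18 Dec 2002, so the next rule applies.
Among Bianchi, Ibarra, Sato and Okafor, by roll number (lower first): Bianchi (149) before Ibarra (261) before Sato (539) before Okafor (856).
Full order: Adeyemi, Fontaine, Eriksen, Haddad, Bianchi, Ibarra, Sato, Okafor.

Adeyemi, Fontaine, Eriksen, Haddad, Bianchi, Ibarra, Sato, Okafor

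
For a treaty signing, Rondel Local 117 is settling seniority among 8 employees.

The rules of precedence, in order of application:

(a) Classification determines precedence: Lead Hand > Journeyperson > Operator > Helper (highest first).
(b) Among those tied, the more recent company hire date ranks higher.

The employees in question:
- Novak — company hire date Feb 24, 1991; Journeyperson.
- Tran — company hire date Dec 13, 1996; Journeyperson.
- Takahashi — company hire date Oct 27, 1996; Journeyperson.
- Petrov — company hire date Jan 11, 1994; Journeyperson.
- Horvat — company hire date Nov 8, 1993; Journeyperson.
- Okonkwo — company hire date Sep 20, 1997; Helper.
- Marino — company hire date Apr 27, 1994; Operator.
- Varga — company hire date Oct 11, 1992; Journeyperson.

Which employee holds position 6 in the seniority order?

Novak

By classification: Tran, Takahashi, Petrov, Horvat, Varga and Novak (Journeyperson); then Marino (Operator); then Okonkwo (Helper).
Among Tran, Takahashi, Petrov, Horvat, Varga and Novak, by company hire date (later first): Tran (Dec 13, 1996) before Takahashi (Oct 27, 1996) before Petrov (Jan 11, 1994) before Horvat (Nov 8, 1993) before Varga (Oct 11, 1992) before Novak (Feb 24, 1991).
Order: Tran, Takahashi, Petrov, Horvat, Varga, Novak, Marino, Okonkwo.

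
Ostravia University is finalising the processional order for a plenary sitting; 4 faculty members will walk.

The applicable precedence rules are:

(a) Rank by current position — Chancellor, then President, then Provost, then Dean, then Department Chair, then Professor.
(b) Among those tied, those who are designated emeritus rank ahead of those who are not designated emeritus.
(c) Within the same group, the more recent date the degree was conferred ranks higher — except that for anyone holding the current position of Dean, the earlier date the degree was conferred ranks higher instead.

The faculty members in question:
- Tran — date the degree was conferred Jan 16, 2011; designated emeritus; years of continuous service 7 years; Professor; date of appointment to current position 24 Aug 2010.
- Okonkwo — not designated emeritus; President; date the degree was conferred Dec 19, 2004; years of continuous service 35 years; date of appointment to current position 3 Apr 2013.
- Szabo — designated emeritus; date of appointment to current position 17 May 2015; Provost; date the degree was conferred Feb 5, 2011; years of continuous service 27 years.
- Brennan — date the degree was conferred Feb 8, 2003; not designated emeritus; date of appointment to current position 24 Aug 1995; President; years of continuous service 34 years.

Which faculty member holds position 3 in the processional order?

By current position: Okonkwo and Brennan (President); then Szabo (Provost); then Tran (Professor).
Okonkwo and Brennan are each not designated emeritus, so the next rule applies.
Among Okonkwo and Brennan, by date the degree was conferred (later first): Okonkwo (Dec 19, 2004) before Brennan (Feb 8, 2003).
Order: Okonkwo, Brennan, Szabo, Tran.

Szabo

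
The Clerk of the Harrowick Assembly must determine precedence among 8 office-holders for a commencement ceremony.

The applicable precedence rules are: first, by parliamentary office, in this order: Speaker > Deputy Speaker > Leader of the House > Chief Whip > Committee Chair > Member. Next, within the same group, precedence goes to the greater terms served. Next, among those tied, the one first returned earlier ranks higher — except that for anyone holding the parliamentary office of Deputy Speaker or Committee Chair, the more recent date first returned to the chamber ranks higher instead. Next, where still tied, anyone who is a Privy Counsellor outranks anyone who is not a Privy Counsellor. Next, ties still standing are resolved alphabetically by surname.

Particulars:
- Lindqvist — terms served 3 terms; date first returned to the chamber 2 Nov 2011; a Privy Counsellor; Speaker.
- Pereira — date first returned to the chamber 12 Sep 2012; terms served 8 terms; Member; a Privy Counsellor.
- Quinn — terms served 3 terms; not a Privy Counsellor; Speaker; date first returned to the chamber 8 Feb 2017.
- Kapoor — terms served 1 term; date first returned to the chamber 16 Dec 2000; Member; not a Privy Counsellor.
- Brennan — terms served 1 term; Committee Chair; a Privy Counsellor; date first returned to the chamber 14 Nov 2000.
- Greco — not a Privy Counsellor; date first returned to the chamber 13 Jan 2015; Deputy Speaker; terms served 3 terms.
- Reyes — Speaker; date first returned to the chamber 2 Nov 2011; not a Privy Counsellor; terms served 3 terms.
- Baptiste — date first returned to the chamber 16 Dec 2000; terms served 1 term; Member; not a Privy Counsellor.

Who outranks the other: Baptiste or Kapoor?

By parliamentary office: Lindqvist, Reyes and Quinn (Speaker); then Greco (Deputy Speaker); then Brennan (Committee Chair); then Pereira, Baptiste and Kapoor (Member).
Lindqvist, Reyes and Quinn all have terms served 3 terms, so the next rule applies.
Among Lindqvist, Reyes and Quinn, by date first returned to the chamber (earlier first): Lindqvist and Reyes (2 Nov 2011) before Quinn (8 Feb 2017).
Among Lindqvist and Reyes, a Privy Counsellor before not a Privy Counsellor: Lindqvist (a Privy Counsellor) before Reyes (not a Privy Counsellor).
Among Pereira, Baptiste and Kapoor, by terms served (higher first): Pereira (8 terms) before Baptiste and Kapoor (1 term).
Baptiste and Kapoor both have date first returned to the chamber 16 Dec 2000, so the next rule applies.
Baptiste and Kapoor are each not a Privy Counsellor, so the next rule applies.
Among Baptiste and Kapoor, alphabetically by surname: Baptiste before Kapoor.
So Baptiste takes precedence.

Baptiste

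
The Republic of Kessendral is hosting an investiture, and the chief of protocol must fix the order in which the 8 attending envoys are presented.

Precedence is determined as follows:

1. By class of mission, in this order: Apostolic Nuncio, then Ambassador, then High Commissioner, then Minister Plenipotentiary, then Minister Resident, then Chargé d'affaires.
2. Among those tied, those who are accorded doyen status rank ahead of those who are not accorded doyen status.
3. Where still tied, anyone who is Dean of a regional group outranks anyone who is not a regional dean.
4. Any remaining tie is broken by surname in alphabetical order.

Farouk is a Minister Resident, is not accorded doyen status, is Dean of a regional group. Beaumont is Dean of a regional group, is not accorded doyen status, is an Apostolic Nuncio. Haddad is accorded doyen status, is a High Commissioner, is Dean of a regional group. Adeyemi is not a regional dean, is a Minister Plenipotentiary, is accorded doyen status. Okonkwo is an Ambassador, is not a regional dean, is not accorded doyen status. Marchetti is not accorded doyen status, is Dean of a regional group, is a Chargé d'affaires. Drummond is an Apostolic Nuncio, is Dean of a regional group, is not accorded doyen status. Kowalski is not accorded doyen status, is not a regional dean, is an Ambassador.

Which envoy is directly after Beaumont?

Drummond

By class of mission: Beaumont and Drummond (Apostolic Nuncio); then Kowalski and Okonkwo (Ambassador); then Haddad (High Commissioner); then Adeyemi (Minister Plenipotentiary); then Farouk (Minister Resident); then Marchetti (Chargé d'affaires).
Beaumont and Drummond are each not accorded doyen status, so the next rule applies.
Beaumont and Drummond are each Dean of a regional group, so the next rule applies.
Among Beaumont and Drummond, alphabetically by surname: Beaumont before Drummond.
Kowalski and Okonkwo are each not accorded doyen status, so the next rule applies.
Kowalski and Okonkwo are each not a regional dean, so the next rule applies.
Among Kowalski and Okonkwo, alphabetically by surname: Kowalski before Okonkwo.
Order: Beaumont, Drummond, Kowalski, Okonkwo, Haddad, Adeyemi, Farouk, Marchetti.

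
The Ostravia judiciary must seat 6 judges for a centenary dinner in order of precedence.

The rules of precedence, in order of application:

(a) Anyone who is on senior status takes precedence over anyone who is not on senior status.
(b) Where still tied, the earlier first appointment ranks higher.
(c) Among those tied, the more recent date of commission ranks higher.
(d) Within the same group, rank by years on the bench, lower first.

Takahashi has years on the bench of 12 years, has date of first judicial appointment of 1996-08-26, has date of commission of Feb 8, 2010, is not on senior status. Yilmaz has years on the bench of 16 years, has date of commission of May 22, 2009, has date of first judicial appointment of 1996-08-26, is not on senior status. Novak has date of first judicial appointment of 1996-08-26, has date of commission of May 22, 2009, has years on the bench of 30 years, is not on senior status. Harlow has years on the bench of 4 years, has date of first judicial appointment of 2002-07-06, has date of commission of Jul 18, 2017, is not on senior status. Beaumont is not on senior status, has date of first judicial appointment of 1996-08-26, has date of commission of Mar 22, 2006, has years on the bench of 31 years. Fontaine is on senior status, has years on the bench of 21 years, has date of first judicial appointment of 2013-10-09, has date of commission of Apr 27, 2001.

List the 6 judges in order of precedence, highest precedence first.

Fontaine, Takahashi, Yilmaz, Novak, Beaumont, Harlow

By the first rule: Fontaine (on senior status); then Takahashi, Yilmaz, Novak, Beaumont and Harlow (each not on senior status).
Among Takahashi, Yilmaz, Novak, Beaumont and Harlow, by date of first judicial appointment (earlier first): Takahashi, Yilmaz, Novak and Beaumont (1996-08-26) before Harlow (2002-07-06).
Among Takahashi, Yilmaz, Novak and Beaumont, by date of commission (later first): Takahashi (Feb 8, 2010) before Yilmaz and Novak (May 22, 2009) before Beaumont (Mar 22, 2006).
Among Yilmaz and Novak, by years on the bench (lower first): Yilmaz (16 years) before Novak (30 years).
Full order: Fontaine, Takahashi, Yilmaz, Novak, Beaumont, Harlow.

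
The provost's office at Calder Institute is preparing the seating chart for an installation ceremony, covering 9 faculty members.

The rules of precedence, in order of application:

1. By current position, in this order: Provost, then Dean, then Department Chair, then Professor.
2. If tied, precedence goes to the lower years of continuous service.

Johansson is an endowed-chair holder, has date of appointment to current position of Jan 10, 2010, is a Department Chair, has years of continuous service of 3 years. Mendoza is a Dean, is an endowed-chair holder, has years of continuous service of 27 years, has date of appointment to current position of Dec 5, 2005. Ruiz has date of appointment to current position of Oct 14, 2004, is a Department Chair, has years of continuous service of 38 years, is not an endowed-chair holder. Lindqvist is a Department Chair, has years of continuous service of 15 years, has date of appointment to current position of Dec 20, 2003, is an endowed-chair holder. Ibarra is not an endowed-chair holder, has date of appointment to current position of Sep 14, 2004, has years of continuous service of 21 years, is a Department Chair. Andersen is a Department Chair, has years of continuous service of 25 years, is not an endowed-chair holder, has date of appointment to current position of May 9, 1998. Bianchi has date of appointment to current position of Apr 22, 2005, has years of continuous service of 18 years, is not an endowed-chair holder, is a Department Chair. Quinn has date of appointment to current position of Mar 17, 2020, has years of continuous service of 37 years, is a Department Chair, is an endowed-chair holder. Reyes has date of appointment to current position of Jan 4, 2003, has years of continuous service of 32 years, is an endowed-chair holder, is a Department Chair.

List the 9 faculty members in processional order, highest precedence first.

Mendoza, Johansson, Lindqvist, Bianchi, Ibarra, Andersen, Reyes, Quinn, Ruiz

By current position: Mendoza (Dean); then Johansson, Lindqvist, Bianchi, Ibarra, Andersen, Reyes, Quinn and Ruiz (Department Chair).
Among Johansson, Lindqvist, Bianchi, Ibarra, Andersen, Reyes, Quinn and Ruiz, by years of continuous service (lower first): Johansson (3 years) before Lindqvist (15 years) before Bianchi (18 years) before Ibarra (21 years) before Andersen (25 years) before Reyes (32 years) before Quinn (37 years) before Ruiz (38 years).
Full order: Mendoza, Johansson, Lindqvist, Bianchi, Ibarra, Andersen, Reyes, Quinn, Ruiz.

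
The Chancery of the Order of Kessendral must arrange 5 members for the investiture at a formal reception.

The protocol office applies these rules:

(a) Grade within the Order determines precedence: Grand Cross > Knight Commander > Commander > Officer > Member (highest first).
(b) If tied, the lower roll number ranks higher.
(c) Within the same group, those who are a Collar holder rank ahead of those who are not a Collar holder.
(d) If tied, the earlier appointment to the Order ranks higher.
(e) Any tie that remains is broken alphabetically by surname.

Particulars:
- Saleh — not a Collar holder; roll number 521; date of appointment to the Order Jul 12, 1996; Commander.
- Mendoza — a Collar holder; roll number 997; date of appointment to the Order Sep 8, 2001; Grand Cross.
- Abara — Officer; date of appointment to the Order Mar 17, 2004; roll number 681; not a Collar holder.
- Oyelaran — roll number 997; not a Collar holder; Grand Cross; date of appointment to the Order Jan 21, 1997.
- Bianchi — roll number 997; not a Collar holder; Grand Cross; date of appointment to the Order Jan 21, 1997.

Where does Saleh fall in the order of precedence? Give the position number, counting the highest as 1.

4

By grade within the Order: Mendoza, Bianchi and Oyelaran (Grand Cross); then Saleh (Commander); then Abara (Officer).
Mendoza, Bianchi and Oyelaran all have roll number 997, so the next rule applies.
Among Mendoza, Bianchi and Oyelaran, a Collar holder before not a Collar holder: Mendoza (a Collar holder) before Bianchi and Oyelaran (not a Collar holder).
Bianchi and Oyelaran both have date of appointment to the Order Jan 21, 1997, so the next rule applies.
Among Bianchi and Oyelaran, alphabetically by surname: Bianchi before Oyelaran.
Order: Mendoza, Bianchi, Oyelaran, Saleh, Abara. So position 4.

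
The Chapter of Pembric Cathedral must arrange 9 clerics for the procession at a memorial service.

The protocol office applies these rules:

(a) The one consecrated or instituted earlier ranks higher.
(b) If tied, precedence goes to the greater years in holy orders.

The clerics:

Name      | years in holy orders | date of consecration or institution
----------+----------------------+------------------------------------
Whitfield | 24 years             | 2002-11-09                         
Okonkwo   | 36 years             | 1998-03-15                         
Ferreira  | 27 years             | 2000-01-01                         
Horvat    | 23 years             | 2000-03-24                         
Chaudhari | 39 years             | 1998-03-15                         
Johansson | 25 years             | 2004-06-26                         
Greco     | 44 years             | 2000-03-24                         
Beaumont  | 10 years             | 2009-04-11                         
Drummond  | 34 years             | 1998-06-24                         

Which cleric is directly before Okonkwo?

By date of consecration or institution (earlier first): Chaudhari and Okonkwo (both 1998-03-15); then Drummond (1998-06-24); then Ferreira (2000-01-01); then Greco and Horvat (both 2000-03-24); then Whitfield (2002-11-09); then Johansson (2004-06-26); then Beaumont (2009-04-11).
Among Chaudhari and Okonkwo, by years in holy orders (higher first): Chaudhari (39 years) before Okonkwo (36 years).
Among Greco and Horvat, by years in holy orders (higher first): Greco (44 years) before Horvat (23 years).
Order: Chaudhari, Okonkwo, Drummond, Ferreira, Greco, Horvat, Whitfield, Johansson, Beaumont.

Chaudhari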